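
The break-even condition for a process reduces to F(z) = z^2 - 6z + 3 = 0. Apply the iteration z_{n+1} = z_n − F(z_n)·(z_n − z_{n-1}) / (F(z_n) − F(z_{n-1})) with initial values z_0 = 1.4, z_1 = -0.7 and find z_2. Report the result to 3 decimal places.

F(1.4) = -3.44000, F(-0.7) = 7.69000
z_2 = -0.70000 − 7.69000·(-0.70000 − 1.40000) / (7.69000 − (-3.44000)) = -0.70000 − (-16.14900)/(11.13000) = 0.75094

0.751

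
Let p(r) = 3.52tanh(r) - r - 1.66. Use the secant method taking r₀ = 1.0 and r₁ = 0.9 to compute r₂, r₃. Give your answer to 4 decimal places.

p(1.0) = 0.020811, p(0.9) = -0.038631
r₂ = 0.900000 − (-0.038631)·(0.900000 − 1.000000) / (-0.038631 − 0.020811) = 0.900000 − (0.003863)/(-0.059443) = 0.964989
p(0.964989) = 0.002670
r₃ = 0.964989 − 0.002670·(0.964989 − 0.900000) / (0.002670 − (-0.038631)) = 0.964989 − (0.000174)/(0.041301) = 0.960788

0.9650, 0.9608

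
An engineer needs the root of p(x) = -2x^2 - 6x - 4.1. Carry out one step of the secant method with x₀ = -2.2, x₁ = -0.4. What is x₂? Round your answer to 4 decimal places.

-2.9250

p(-2.2) = -0.580000, p(-0.4) = -2.020000
x₂ = -0.400000 − (-2.020000)·(-0.400000 − (-2.200000)) / (-2.020000 − (-0.580000)) = -0.400000 − (-3.636000)/(-1.440000) = -2.925000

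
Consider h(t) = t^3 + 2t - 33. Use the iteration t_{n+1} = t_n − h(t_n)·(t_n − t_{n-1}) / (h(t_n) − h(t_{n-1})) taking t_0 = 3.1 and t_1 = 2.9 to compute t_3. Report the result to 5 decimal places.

3.00010

h(3.1) = 2.9910000, h(2.9) = -2.8110000
t_2 = 2.9000000 − (-2.8110000)·(2.9000000 − 3.1000000) / (-2.8110000 − 2.9910000) = 2.9000000 − (0.5622000)/(-5.8020000) = 2.9968976
h(2.9968976) = -0.0898824
t_3 = 2.9968976 − (-0.0898824)·(2.9968976 − 2.9000000) / (-0.0898824 − (-2.8110000)) = 2.9968976 − (-0.0087094)/(2.7211176) = 3.0000983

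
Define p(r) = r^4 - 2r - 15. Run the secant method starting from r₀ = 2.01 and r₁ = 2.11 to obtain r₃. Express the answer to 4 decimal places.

2.0929

p(2.01) = -2.697592, p(2.11) = 0.601194
r₂ = 2.110000 − 0.601194·(2.110000 − 2.010000) / (0.601194 − (-2.697592)) = 2.110000 − (0.060119)/(3.298786) = 2.091775
p(2.091775) = -0.038342
r₃ = 2.091775 − (-0.038342)·(2.091775 − 2.110000) / (-0.038342 − 0.601194) = 2.091775 − (0.000699)/(-0.639536) = 2.092868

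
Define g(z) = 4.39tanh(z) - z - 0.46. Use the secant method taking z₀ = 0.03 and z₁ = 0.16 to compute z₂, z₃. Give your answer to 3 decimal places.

0.137, 0.137

g(0.03) = -0.35834, g(0.16) = 0.07647
z₂ = 0.16000 − 0.07647·(0.16000 − 0.03000) / (0.07647 − (-0.35834)) = 0.16000 − (0.00994)/(0.43481) = 0.13714
g(0.13714) = 0.00115
z₃ = 0.13714 − 0.00115·(0.13714 − 0.16000) / (0.00115 − 0.07647) = 0.13714 − (-0.00003)/(-0.07532) = 0.13679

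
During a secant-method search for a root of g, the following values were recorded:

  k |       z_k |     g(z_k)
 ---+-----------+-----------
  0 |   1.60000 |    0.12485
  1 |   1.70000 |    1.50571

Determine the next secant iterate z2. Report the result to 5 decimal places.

1.59096

z2 = 1.70000 − 1.50571·(1.70000 − 1.60000) / (1.50571 − 0.12485)
   = 1.70000 − (0.1505710)/(1.3808600) = 1.5909585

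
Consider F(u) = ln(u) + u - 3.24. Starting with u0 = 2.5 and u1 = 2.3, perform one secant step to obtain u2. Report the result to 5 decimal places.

2.37558

F(2.5) = 0.1762907, F(2.3) = -0.1070909
u2 = 2.3000000 − (-0.1070909)·(2.3000000 − 2.5000000) / (-0.1070909 − 0.1762907) = 2.3000000 − (0.0214182)/(-0.2833816) = 2.3755807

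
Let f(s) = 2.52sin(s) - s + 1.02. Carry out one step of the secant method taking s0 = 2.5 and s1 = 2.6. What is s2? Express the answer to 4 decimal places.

2.5091

f(2.5) = 0.028150, f(2.6) = -0.280937
s2 = 2.600000 − (-0.280937)·(2.600000 − 2.500000) / (-0.280937 − 0.028150) = 2.600000 − (-0.028094)/(-0.309086) = 2.509107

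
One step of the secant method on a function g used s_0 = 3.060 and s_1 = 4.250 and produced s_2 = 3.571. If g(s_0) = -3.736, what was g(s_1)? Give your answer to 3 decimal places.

The secant line through (3.060, -3.736) and (4.250, g(s_1)) crosses zero at s_2 = 3.571.
So (3.060, -3.736), (4.250, g(s_1)), (3.571, 0) are collinear:
g(s_1) = -3.736 · (4.250 − 3.571) / (3.060 − 3.571) = -3.736 · (0.67900)/(-0.51100) = 4.96427

4.964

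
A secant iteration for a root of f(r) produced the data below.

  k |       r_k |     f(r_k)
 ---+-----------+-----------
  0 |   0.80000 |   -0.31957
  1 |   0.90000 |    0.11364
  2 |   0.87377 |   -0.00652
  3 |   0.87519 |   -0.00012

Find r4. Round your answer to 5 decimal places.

r4 = 0.87519 − (-0.00012)·(0.87519 − 0.87377) / (-0.00012 − (-0.00652))
   = 0.87519 − (-0.0000002)/(0.0064000) = 0.8752166

0.87522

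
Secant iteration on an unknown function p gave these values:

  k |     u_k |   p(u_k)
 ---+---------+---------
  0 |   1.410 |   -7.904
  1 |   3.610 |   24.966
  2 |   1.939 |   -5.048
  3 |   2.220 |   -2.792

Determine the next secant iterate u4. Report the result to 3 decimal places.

2.568

u4 = 2.220 − (-2.792)·(2.220 − 1.939) / (-2.792 − (-5.048))
   = 2.220 − (-0.78455)/(2.25600) = 2.56776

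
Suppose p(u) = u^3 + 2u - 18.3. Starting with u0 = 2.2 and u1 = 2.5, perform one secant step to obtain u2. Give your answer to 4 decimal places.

2.3749

p(2.2) = -3.252000, p(2.5) = 2.325000
u2 = 2.500000 − 2.325000·(2.500000 − 2.200000) / (2.325000 − (-3.252000)) = 2.500000 − (0.697500)/(5.577000) = 2.374933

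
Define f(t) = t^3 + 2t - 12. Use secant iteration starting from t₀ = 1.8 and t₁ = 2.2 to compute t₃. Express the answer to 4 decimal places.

1.9986

f(1.8) = -2.568000, f(2.2) = 3.048000
t₂ = 2.200000 − 3.048000·(2.200000 − 1.800000) / (3.048000 − (-2.568000)) = 2.200000 − (1.219200)/(5.616000) = 1.982906
f(1.982906) = -0.237568
t₃ = 1.982906 − (-0.237568)·(1.982906 − 2.200000) / (-0.237568 − 3.048000) = 1.982906 − (0.051575)/(-3.285568) = 1.998603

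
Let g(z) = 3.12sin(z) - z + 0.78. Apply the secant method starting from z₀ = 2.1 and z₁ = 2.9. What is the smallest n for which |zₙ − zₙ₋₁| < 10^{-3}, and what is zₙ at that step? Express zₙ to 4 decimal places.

g(2.1) = 1.373213, g(2.9) = -1.373542
z₂ = 2.900000 − (-1.373542)·(0.800000)/(-2.746755) = 2.499952;  |Δ| = 0.400048
g(2.499952) = 0.147401
z₃ = 2.499952 − 0.147401·(-0.400048)/(1.520943) = 2.538722;  |Δ| = 0.038770
g(2.538722) = 0.010346
z₄ = 2.538722 − 0.010346·(0.038770)/(-0.137055) = 2.541649;  |Δ| = 0.002927
g(2.541649) = -0.000110
z₅ = 2.541649 − (-0.000110)·(0.002927)/(-0.010456) = 2.541618;  |Δ| = 0.000031
|z₅ − z₄| = 0.000031 < 10^{-3}

n = 5, zₙ = 2.5416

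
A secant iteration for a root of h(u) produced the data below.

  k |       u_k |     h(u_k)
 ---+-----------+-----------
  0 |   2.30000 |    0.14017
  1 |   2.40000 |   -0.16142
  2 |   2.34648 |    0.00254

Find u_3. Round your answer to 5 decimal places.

2.34731

u_3 = 2.34648 − 0.00254·(2.34648 − 2.40000) / (0.00254 − (-0.16142))
   = 2.34648 − (-0.0001359)/(0.1639600) = 2.3473091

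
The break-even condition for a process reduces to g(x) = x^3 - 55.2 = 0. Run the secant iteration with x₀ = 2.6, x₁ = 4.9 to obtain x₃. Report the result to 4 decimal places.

g(2.6) = -37.624000, g(4.9) = 62.449000
x₂ = 4.900000 − 62.449000·(4.900000 − 2.600000) / (62.449000 − (-37.624000)) = 4.900000 − (143.632700)/(100.073000) = 3.464721
g(3.464721) = -13.608488
x₃ = 3.464721 − (-13.608488)·(3.464721 − 4.900000) / (-13.608488 − 62.449000) = 3.464721 − (19.531980)/(-76.057488) = 3.721526

3.7215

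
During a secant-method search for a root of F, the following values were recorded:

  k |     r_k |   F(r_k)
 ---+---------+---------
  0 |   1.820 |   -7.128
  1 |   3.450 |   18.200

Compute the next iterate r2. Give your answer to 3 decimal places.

2.279

r2 = 3.450 − 18.200·(3.450 − 1.820) / (18.200 − (-7.128))
   = 3.450 − (29.66600)/(25.32800) = 2.27873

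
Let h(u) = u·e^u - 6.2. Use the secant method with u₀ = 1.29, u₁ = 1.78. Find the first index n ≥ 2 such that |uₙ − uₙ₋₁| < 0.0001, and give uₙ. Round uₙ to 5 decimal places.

h(1.29) = -1.5137053, h(1.78) = 4.3551444
u₂ = 1.7800000 − 4.3551444·(0.4900000)/(5.8688498) = 1.4163818;  |Δ| = 0.3636182
h(1.4163818) = -0.3614216
u₃ = 1.4163818 − (-0.3614216)·(-0.3636182)/(-4.7165660) = 1.4442452;  |Δ| = 0.0278634
h(1.4442452) = -0.0783483
u₄ = 1.4442452 − (-0.0783483)·(0.0278634)/(0.2830734) = 1.4519571;  |Δ| = 0.0077119
h(1.4519571) = 0.0019855
u₅ = 1.4519571 − 0.0019855·(0.0077119)/(0.0803337) = 1.4517665;  |Δ| = 0.0001906
h(1.4517665) = -0.0000105
u₆ = 1.4517665 − (-0.0000105)·(-0.0001906)/(-0.0019960) = 1.4517675;  |Δ| = 0.0000010
|u₆ − u₅| = 0.0000010 < 0.0001

n = 6, uₙ = 1.45177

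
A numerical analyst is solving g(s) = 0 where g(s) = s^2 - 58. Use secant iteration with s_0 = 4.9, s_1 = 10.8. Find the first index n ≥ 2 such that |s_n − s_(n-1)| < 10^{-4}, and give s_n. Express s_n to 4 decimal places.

n = 6, s_n = 7.6158

g(4.9) = -33.990000, g(10.8) = 58.640000
s_2 = 10.800000 − 58.640000·(5.900000)/(92.630000) = 7.064968;  |Δ| = 3.735032
g(7.064968) = -8.086225
s_3 = 7.064968 − (-8.086225)·(-3.735032)/(-66.726225) = 7.517598;  |Δ| = 0.452630
g(7.517598) = -1.485714
s_4 = 7.517598 − (-1.485714)·(0.452630)/(6.600511) = 7.619481;  |Δ| = 0.101883
g(7.619481) = 0.056495
s_5 = 7.619481 − 0.056495·(0.101883)/(1.542210) = 7.615749;  |Δ| = 0.003732
g(7.615749) = -0.000366
s_6 = 7.615749 − (-0.000366)·(-0.003732)/(-0.056862) = 7.615773;  |Δ| = 0.000024
|s_6 − s_5| = 0.000024 < 10^{-4}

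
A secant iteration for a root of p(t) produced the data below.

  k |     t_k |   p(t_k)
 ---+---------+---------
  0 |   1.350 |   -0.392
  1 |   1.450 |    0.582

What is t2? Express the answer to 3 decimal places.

t2 = 1.450 − 0.582·(1.450 − 1.350) / (0.582 − (-0.392))
   = 1.450 − (0.05820)/(0.97400) = 1.39025

1.390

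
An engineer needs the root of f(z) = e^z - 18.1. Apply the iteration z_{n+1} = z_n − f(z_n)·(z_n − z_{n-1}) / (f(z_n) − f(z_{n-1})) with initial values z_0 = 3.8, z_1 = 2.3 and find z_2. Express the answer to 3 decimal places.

f(3.8) = 26.60118, f(2.3) = -8.12582
z_2 = 2.30000 − (-8.12582)·(2.30000 − 3.80000) / (-8.12582 − 26.60118) = 2.30000 − (12.18873)/(-34.72700) = 2.65099

2.651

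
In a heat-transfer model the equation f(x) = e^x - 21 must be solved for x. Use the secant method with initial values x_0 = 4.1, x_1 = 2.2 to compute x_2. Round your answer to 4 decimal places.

f(4.1) = 39.340288, f(2.2) = -11.974987
x_2 = 2.200000 − (-11.974987)·(2.200000 − 4.100000) / (-11.974987 − 39.340288) = 2.200000 − (22.752474)/(-51.315274) = 2.643386

2.6434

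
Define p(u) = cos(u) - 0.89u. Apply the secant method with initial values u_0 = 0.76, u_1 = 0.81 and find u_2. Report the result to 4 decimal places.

0.7903

p(0.76) = 0.048436, p(0.81) = -0.031402
u_2 = 0.810000 − (-0.031402)·(0.810000 − 0.760000) / (-0.031402 − 0.048436) = 0.810000 − (-0.001570)/(-0.079838) = 0.790334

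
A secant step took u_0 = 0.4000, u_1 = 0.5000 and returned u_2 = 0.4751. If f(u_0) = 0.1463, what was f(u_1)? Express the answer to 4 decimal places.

The secant line through (0.4000, 0.1463) and (0.5000, f(u_1)) crosses zero at u_2 = 0.4751.
So (0.4000, 0.1463), (0.5000, f(u_1)), (0.4751, 0) are collinear:
f(u_1) = 0.1463 · (0.5000 − 0.4751) / (0.4000 − 0.4751) = 0.1463 · (0.024900)/(-0.075100) = -0.048507

-0.0485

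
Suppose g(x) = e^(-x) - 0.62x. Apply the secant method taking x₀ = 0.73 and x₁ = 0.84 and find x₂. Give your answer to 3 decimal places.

g(0.73) = 0.02931, g(0.84) = -0.08909
x₂ = 0.84000 − (-0.08909)·(0.84000 − 0.73000) / (-0.08909 − 0.02931) = 0.84000 − (-0.00980)/(-0.11840) = 0.75723

0.757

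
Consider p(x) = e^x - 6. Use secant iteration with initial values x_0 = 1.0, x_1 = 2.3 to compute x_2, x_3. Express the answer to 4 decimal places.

1.5880, 1.7430

p(1.0) = -3.281718, p(2.3) = 3.974182
x_2 = 2.300000 − 3.974182·(2.300000 − 1.000000) / (3.974182 − (-3.281718)) = 2.300000 − (5.166437)/(7.255901) = 1.587967
p(1.587967) = -1.106208
x_3 = 1.587967 − (-1.106208)·(1.587967 − 2.300000) / (-1.106208 − 3.974182) = 1.587967 − (0.787656)/(-5.080390) = 1.743006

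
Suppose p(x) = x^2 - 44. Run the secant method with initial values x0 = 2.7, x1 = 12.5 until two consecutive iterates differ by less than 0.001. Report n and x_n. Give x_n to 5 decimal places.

p(2.7) = -36.7100000, p(12.5) = 112.2500000
x2 = 12.5000000 − 112.2500000·(9.8000000)/(148.9600000) = 5.1151316;  |Δ| = 7.3848684
p(5.1151316) = -17.8354289
x3 = 5.1151316 − (-17.8354289)·(-7.3848684)/(-130.0854289) = 6.1276377;  |Δ| = 1.0125061
p(6.1276377) = -6.4520560
x4 = 6.1276377 − (-6.4520560)·(1.0125061)/(11.3833730) = 6.7015227;  |Δ| = 0.5738849
p(6.7015227) = 0.9104059
x5 = 6.7015227 − 0.9104059·(0.5738849)/(7.3624619) = 6.6305589;  |Δ| = 0.0709638
p(6.6305589) = -0.0356892
x6 = 6.6305589 − (-0.0356892)·(-0.0709638)/(-0.9460951) = 6.6332358;  |Δ| = 0.0026769
p(6.6332358) = -0.0001828
x7 = 6.6332358 − (-0.0001828)·(0.0026769)/(0.0355064) = 6.6332496;  |Δ| = 0.0000138
|x7 − x6| = 0.0000138 < 0.001

n = 7, x_n = 6.63325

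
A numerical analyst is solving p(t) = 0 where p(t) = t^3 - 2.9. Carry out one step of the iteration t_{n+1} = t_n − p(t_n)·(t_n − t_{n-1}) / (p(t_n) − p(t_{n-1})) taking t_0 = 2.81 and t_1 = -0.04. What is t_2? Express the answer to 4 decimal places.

0.3325

p(2.81) = 19.288041, p(-0.04) = -2.900064
t_2 = -0.040000 − (-2.900064)·(-0.040000 − 2.810000) / (-2.900064 − 19.288041) = -0.040000 − (8.265182)/(-22.188105) = 0.332505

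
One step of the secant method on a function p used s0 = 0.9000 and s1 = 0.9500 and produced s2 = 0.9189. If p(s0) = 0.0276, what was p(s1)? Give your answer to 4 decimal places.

-0.0454

The secant line through (0.9000, 0.0276) and (0.9500, p(s1)) crosses zero at s2 = 0.9189.
So (0.9000, 0.0276), (0.9500, p(s1)), (0.9189, 0) are collinear:
p(s1) = 0.0276 · (0.9500 − 0.9189) / (0.9000 − 0.9189) = 0.0276 · (0.031100)/(-0.018900) = -0.045416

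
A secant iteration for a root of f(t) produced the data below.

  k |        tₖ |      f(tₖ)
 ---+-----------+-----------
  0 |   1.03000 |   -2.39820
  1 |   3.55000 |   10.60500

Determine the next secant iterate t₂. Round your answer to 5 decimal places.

1.49477

t₂ = 3.55000 − 10.60500·(3.55000 − 1.03000) / (10.60500 − (-2.39820))
   = 3.55000 − (26.7246000)/(13.0032000) = 1.4947674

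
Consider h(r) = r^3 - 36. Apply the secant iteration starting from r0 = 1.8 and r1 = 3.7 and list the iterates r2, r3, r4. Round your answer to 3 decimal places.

h(1.8) = -30.16800, h(3.7) = 14.65300
r2 = 3.70000 − 14.65300·(3.70000 − 1.80000) / (14.65300 − (-30.16800)) = 3.70000 − (27.84070)/(44.82100) = 3.07885
h(3.07885) = -6.81469
r3 = 3.07885 − (-6.81469)·(3.07885 − 3.70000) / (-6.81469 − 14.65300) = 3.07885 − (4.23297)/(-21.46769) = 3.27603
h(3.27603) = -0.84057
r4 = 3.27603 − (-0.84057)·(3.27603 − 3.07885) / (-0.84057 − (-6.81469)) = 3.27603 − (-0.16574)/(5.97412) = 3.30377

3.079, 3.276, 3.304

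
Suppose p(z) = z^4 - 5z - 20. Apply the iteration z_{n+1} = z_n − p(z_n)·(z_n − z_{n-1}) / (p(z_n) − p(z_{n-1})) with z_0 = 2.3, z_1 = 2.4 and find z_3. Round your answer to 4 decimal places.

2.3762

p(2.3) = -3.515900, p(2.4) = 1.177600
z_2 = 2.400000 − 1.177600·(2.400000 − 2.300000) / (1.177600 − (-3.515900)) = 2.400000 − (0.117760)/(4.693500) = 2.374910
p(2.374910) = -0.062723
z_3 = 2.374910 − (-0.062723)·(2.374910 − 2.400000) / (-0.062723 − 1.177600) = 2.374910 − (0.001574)/(-1.240323) = 2.376179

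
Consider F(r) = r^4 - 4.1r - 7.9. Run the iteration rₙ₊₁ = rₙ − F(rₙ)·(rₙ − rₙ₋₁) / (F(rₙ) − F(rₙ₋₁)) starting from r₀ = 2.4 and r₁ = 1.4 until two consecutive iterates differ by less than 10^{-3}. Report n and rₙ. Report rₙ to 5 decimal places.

F(2.4) = 15.4376000, F(1.4) = -9.7984000
r₂ = 1.4000000 − (-9.7984000)·(-1.0000000)/(-25.2360000) = 1.7882707;  |Δ| = 0.3882707
F(1.7882707) = -5.0052676
r₃ = 1.7882707 − (-5.0052676)·(0.3882707)/(4.7931324) = 2.1937256;  |Δ| = 0.4054549
F(2.1937256) = 6.2652269
r₄ = 2.1937256 − 6.2652269·(0.4054549)/(11.2704945) = 1.9683347;  |Δ| = 0.2253909
F(1.9683347) = -0.9596500
r₅ = 1.9683347 − (-0.9596500)·(-0.2253909)/(-7.2248769) = 1.9982724;  |Δ| = 0.0299377
F(1.9982724) = -0.1481275
r₆ = 1.9982724 − (-0.1481275)·(0.0299377)/(0.8115225) = 2.0037370;  |Δ| = 0.0054645
F(2.0037370) = 0.0045973
r₇ = 2.0037370 − 0.0045973·(0.0054645)/(0.1527248) = 2.0035725;  |Δ| = 0.0001645
|r₇ − r₆| = 0.0001645 < 10^{-3}

n = 7, rₙ = 2.00357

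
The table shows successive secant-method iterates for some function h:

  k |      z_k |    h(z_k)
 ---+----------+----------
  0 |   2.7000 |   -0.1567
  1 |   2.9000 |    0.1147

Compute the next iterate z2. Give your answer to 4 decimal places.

2.8155

z2 = 2.9000 − 0.1147·(2.9000 − 2.7000) / (0.1147 − (-0.1567))
   = 2.9000 − (0.022940)/(0.271400) = 2.815475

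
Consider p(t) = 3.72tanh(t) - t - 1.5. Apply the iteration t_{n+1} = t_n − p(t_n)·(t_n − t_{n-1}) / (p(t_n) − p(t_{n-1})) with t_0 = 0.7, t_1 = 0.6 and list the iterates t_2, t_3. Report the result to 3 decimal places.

0.668, 0.666

p(0.7) = 0.04825, p(0.6) = -0.10218
t_2 = 0.60000 − (-0.10218)·(0.60000 − 0.70000) / (-0.10218 − 0.04825) = 0.60000 − (0.01022)/(-0.15042) = 0.66793
p(0.66793) = 0.00312
t_3 = 0.66793 − 0.00312·(0.66793 − 0.60000) / (0.00312 − (-0.10218)) = 0.66793 − (0.00021)/(0.10529) = 0.66591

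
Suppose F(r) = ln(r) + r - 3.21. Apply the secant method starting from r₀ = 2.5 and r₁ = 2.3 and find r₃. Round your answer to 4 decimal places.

F(2.5) = 0.206291, F(2.3) = -0.077091
r₂ = 2.300000 − (-0.077091)·(2.300000 − 2.500000) / (-0.077091 − 0.206291) = 2.300000 − (0.015418)/(-0.283382) = 2.354408
F(2.354408) = 0.000697
r₃ = 2.354408 − 0.000697·(2.354408 − 2.300000) / (0.000697 − (-0.077091)) = 2.354408 − (0.000038)/(0.077788) = 2.353920

2.3539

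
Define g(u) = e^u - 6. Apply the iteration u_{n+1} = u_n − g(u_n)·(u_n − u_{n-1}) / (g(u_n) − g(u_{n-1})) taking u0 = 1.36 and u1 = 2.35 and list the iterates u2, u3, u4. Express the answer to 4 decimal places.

g(1.36) = -2.103807, g(2.35) = 4.485570
u2 = 2.350000 − 4.485570·(2.350000 − 1.360000) / (4.485570 − (-2.103807)) = 2.350000 − (4.440714)/(6.589376) = 1.676080
g(1.676080) = -0.655437
u3 = 1.676080 − (-0.655437)·(1.676080 − 2.350000) / (-0.655437 − 4.485570) = 1.676080 − (0.441712)/(-5.141007) = 1.761999
g(1.761999) = -0.175931
u4 = 1.761999 − (-0.175931)·(1.761999 − 1.676080) / (-0.175931 − (-0.655437)) = 1.761999 − (-0.015116)/(0.479506) = 1.793523

1.6761, 1.7620, 1.7935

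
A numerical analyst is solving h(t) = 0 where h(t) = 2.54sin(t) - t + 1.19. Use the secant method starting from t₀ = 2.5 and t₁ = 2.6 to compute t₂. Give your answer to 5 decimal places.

h(2.5) = 0.2101192, h(2.6) = -0.1006265
t₂ = 2.6000000 − (-0.1006265)·(2.6000000 − 2.5000000) / (-0.1006265 − 0.2101192) = 2.6000000 − (-0.0100627)/(-0.3107458) = 2.5676177

2.56762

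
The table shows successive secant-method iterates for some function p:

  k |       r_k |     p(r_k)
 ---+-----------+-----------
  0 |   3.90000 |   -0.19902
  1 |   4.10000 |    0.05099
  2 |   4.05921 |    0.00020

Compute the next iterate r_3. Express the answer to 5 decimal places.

r_3 = 4.05921 − 0.00020·(4.05921 − 4.10000) / (0.00020 − 0.05099)
   = 4.05921 − (-0.0000082)/(-0.0507900) = 4.0590494

4.05905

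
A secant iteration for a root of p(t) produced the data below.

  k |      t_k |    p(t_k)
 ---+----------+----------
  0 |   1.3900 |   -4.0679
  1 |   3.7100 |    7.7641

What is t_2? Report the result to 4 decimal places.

t_2 = 3.7100 − 7.7641·(3.7100 − 1.3900) / (7.7641 − (-4.0679))
   = 3.7100 − (18.012712)/(11.832000) = 2.187627

2.1876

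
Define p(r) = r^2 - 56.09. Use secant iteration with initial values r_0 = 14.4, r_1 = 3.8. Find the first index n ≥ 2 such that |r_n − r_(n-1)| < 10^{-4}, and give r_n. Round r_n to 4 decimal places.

n = 7, r_n = 7.4893

p(14.4) = 151.270000, p(3.8) = -41.650000
r_2 = 3.800000 − (-41.650000)·(-10.600000)/(-192.920000) = 6.088462;  |Δ| = 2.288462
p(6.088462) = -19.020636
r_3 = 6.088462 − (-19.020636)·(2.288462)/(22.629364) = 8.011980;  |Δ| = 1.923518
p(8.011980) = 8.101820
r_4 = 8.011980 − 8.101820·(1.923518)/(27.122456) = 7.437401;  |Δ| = 0.574579
p(7.437401) = -0.775072
r_5 = 7.437401 − (-0.775072)·(-0.574579)/(-8.876892) = 7.487569;  |Δ| = 0.050169
p(7.487569) = -0.026309
r_6 = 7.487569 − (-0.026309)·(0.050169)/(0.748763) = 7.489332;  |Δ| = 0.001763
p(7.489332) = 0.000092
r_7 = 7.489332 − 0.000092·(0.001763)/(0.026400) = 7.489326;  |Δ| = 0.000006
|r_7 − r_6| = 0.000006 < 10^{-4}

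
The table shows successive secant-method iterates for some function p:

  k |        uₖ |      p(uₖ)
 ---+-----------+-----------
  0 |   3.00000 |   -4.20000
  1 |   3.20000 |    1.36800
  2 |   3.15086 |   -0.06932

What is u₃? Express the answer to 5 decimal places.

3.15323

u₃ = 3.15086 − (-0.06932)·(3.15086 − 3.20000) / (-0.06932 − 1.36800)
   = 3.15086 − (0.0034064)/(-1.4373200) = 3.1532300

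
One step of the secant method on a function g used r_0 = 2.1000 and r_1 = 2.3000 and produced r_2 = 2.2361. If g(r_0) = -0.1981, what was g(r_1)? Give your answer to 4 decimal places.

0.0930

The secant line through (2.1000, -0.1981) and (2.3000, g(r_1)) crosses zero at r_2 = 2.2361.
So (2.1000, -0.1981), (2.3000, g(r_1)), (2.2361, 0) are collinear:
g(r_1) = -0.1981 · (2.3000 − 2.2361) / (2.1000 − 2.2361) = -0.1981 · (0.063900)/(-0.136100) = 0.093009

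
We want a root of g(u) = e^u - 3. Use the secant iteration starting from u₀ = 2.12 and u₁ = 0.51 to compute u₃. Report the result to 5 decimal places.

1.18923

g(2.12) = 5.3311375, g(0.51) = -1.3347088
u₂ = 0.5100000 − (-1.3347088)·(0.5100000 − 2.1200000) / (-1.3347088 − 5.3311375) = 0.5100000 − (2.1488812)/(-6.6658463) = 0.8323718
g(0.8323718) = -0.7012354
u₃ = 0.8323718 − (-0.7012354)·(0.8323718 − 0.5100000) / (-0.7012354 − (-1.3347088)) = 0.8323718 − (-0.2260586)/(0.6334734) = 1.1892275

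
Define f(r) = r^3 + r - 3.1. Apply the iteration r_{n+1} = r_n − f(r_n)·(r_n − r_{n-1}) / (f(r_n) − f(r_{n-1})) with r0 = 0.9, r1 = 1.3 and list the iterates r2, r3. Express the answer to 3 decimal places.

1.215, 1.231

f(0.9) = -1.47100, f(1.3) = 0.39700
r2 = 1.30000 − 0.39700·(1.30000 − 0.90000) / (0.39700 − (-1.47100)) = 1.30000 − (0.15880)/(1.86800) = 1.21499
f(1.21499) = -0.09144
r3 = 1.21499 − (-0.09144)·(1.21499 − 1.30000) / (-0.09144 − 0.39700) = 1.21499 − (0.00777)/(-0.48844) = 1.23090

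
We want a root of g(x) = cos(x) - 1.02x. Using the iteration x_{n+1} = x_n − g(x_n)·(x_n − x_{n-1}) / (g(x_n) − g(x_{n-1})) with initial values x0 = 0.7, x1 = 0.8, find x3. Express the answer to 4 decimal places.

g(0.7) = 0.050842, g(0.8) = -0.119293
x2 = 0.800000 − (-0.119293)·(0.800000 − 0.700000) / (-0.119293 − 0.050842) = 0.800000 − (-0.011929)/(-0.170135) = 0.729883
g(0.729883) = 0.000771
x3 = 0.729883 − 0.000771·(0.729883 − 0.800000) / (0.000771 − (-0.119293)) = 0.729883 − (-0.000054)/(0.120064) = 0.730334

0.7303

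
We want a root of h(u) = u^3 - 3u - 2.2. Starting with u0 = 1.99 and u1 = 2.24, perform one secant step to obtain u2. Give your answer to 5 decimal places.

2.01773

h(1.99) = -0.2894010, h(2.24) = 2.3194240
u2 = 2.2400000 − 2.3194240·(2.2400000 − 1.9900000) / (2.3194240 − (-0.2894010)) = 2.2400000 − (0.5798560)/(2.6088250) = 2.0177329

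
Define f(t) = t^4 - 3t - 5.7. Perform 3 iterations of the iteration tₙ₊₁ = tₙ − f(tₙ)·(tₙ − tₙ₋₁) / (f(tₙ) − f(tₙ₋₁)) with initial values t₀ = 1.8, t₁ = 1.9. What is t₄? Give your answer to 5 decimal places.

1.82883

f(1.8) = -0.6024000, f(1.9) = 1.6321000
t₂ = 1.9000000 − 1.6321000·(1.9000000 − 1.8000000) / (1.6321000 − (-0.6024000)) = 1.9000000 − (0.1632100)/(2.2345000) = 1.8269591
f(1.8269591) = -0.0401060
t₃ = 1.8269591 − (-0.0401060)·(1.8269591 − 1.9000000) / (-0.0401060 − 1.6321000) = 1.8269591 − (0.0029294)/(-1.6722060) = 1.8287109
f(1.8287109) = -0.0025700
t₄ = 1.8287109 − (-0.0025700)·(1.8287109 − 1.8269591) / (-0.0025700 − (-0.0401060)) = 1.8287109 − (-0.0000045)/(0.0375360) = 1.8288308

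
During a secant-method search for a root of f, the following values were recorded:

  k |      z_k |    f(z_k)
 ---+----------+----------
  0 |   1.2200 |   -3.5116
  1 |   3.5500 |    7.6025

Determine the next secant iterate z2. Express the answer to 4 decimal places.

z2 = 3.5500 − 7.6025·(3.5500 − 1.2200) / (7.6025 − (-3.5116))
   = 3.5500 − (17.713825)/(11.114100) = 1.956184

1.9562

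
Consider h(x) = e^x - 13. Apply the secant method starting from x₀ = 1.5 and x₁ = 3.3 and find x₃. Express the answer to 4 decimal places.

h(1.5) = -8.518311, h(3.3) = 14.112639
x₂ = 3.300000 − 14.112639·(3.300000 − 1.500000) / (14.112639 − (-8.518311)) = 3.300000 − (25.402750)/(22.630950) = 2.177522
h(2.177522) = -4.175590
x₃ = 2.177522 − (-4.175590)·(2.177522 − 3.300000) / (-4.175590 − 14.112639) = 2.177522 − (4.687010)/(-18.288229) = 2.433807

2.4338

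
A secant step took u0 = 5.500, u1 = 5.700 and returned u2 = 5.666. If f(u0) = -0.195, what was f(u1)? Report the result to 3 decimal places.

0.040

The secant line through (5.500, -0.195) and (5.700, f(u1)) crosses zero at u2 = 5.666.
So (5.500, -0.195), (5.700, f(u1)), (5.666, 0) are collinear:
f(u1) = -0.195 · (5.700 − 5.666) / (5.500 − 5.666) = -0.195 · (0.03400)/(-0.16600) = 0.03994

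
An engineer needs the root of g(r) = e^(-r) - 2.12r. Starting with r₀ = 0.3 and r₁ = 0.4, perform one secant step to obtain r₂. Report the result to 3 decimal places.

g(0.3) = 0.10482, g(0.4) = -0.17768
r₂ = 0.40000 − (-0.17768)·(0.40000 − 0.30000) / (-0.17768 − 0.10482) = 0.40000 − (-0.01777)/(-0.28250) = 0.33710

0.337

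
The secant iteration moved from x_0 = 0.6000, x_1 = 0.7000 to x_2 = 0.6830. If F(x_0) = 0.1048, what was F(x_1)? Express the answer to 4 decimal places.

The secant line through (0.6000, 0.1048) and (0.7000, F(x_1)) crosses zero at x_2 = 0.6830.
So (0.6000, 0.1048), (0.7000, F(x_1)), (0.6830, 0) are collinear:
F(x_1) = 0.1048 · (0.7000 − 0.6830) / (0.6000 − 0.6830) = 0.1048 · (0.017000)/(-0.083000) = -0.021465

-0.0215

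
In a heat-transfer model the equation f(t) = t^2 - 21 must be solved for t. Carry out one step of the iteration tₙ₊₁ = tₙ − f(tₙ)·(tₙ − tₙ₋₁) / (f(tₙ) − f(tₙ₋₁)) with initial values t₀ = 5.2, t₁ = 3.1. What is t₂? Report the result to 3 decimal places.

f(5.2) = 6.04000, f(3.1) = -11.39000
t₂ = 3.10000 − (-11.39000)·(3.10000 − 5.20000) / (-11.39000 − 6.04000) = 3.10000 − (23.91900)/(-17.43000) = 4.47229

4.472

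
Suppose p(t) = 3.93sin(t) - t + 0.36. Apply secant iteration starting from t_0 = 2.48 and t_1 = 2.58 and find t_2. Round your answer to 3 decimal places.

2.550

p(2.48) = 0.29449, p(2.58) = -0.12714
t_2 = 2.58000 − (-0.12714)·(2.58000 − 2.48000) / (-0.12714 − 0.29449) = 2.58000 − (-0.01271)/(-0.42163) = 2.54985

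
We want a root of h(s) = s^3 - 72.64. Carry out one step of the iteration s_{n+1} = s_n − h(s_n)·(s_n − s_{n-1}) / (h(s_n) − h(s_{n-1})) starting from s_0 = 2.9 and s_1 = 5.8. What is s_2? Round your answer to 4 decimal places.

h(2.9) = -48.251000, h(5.8) = 122.472000
s_2 = 5.800000 − 122.472000·(5.800000 − 2.900000) / (122.472000 − (-48.251000)) = 5.800000 − (355.168800)/(170.723000) = 3.719620

3.7196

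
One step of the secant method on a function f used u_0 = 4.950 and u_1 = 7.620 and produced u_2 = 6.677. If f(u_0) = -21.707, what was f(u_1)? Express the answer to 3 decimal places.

The secant line through (4.950, -21.707) and (7.620, f(u_1)) crosses zero at u_2 = 6.677.
So (4.950, -21.707), (7.620, f(u_1)), (6.677, 0) are collinear:
f(u_1) = -21.707 · (7.620 − 6.677) / (4.950 − 6.677) = -21.707 · (0.94300)/(-1.72700) = 11.85275

11.853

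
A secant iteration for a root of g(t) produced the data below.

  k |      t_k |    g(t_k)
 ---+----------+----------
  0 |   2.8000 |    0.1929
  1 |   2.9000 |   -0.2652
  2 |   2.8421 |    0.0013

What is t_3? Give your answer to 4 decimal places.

t_3 = 2.8421 − 0.0013·(2.8421 − 2.9000) / (0.0013 − (-0.2652))
   = 2.8421 − (-0.000075)/(0.266500) = 2.842382

2.8424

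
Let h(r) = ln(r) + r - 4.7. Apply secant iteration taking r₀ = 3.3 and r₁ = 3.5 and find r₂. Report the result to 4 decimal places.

3.4592

h(3.3) = -0.206078, h(3.5) = 0.052763
r₂ = 3.500000 − 0.052763·(3.500000 − 3.300000) / (0.052763 − (-0.206078)) = 3.500000 − (0.010553)/(0.258841) = 3.459231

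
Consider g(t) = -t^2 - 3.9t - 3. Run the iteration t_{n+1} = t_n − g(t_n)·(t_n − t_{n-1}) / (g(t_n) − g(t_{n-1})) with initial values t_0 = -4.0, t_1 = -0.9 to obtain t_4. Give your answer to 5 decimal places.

-1.04835

g(-4.0) = -3.4000000, g(-0.9) = -0.3000000
t_2 = -0.9000000 − (-0.3000000)·(-0.9000000 − (-4.0000000)) / (-0.3000000 − (-3.4000000)) = -0.9000000 − (-0.9300000)/(3.1000000) = -0.6000000
g(-0.6000000) = -1.0200000
t_3 = -0.6000000 − (-1.0200000)·(-0.6000000 − (-0.9000000)) / (-1.0200000 − (-0.3000000)) = -0.6000000 − (-0.3060000)/(-0.7200000) = -1.0250000
g(-1.0250000) = -0.0531250
t_4 = -1.0250000 − (-0.0531250)·(-1.0250000 − (-0.6000000)) / (-0.0531250 − (-1.0200000)) = -1.0250000 − (0.0225781)/(0.9668750) = -1.0483516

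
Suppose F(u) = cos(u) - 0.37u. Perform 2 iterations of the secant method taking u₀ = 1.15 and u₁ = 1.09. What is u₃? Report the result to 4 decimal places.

F(1.15) = -0.017013, F(1.09) = 0.059185
u₂ = 1.090000 − 0.059185·(1.090000 − 1.150000) / (0.059185 − (-0.017013)) = 1.090000 − (-0.003551)/(0.076198) = 1.136604
F(1.136604) = 0.000134
u₃ = 1.136604 − 0.000134·(1.136604 − 1.090000) / (0.000134 − 0.059185) = 1.136604 − (0.000006)/(-0.059051) = 1.136710

1.1367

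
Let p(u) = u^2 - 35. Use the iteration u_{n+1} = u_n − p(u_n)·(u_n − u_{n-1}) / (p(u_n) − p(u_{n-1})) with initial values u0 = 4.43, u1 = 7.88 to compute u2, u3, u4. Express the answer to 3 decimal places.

p(4.43) = -15.37510, p(7.88) = 27.09440
u2 = 7.88000 − 27.09440·(7.88000 − 4.43000) / (27.09440 − (-15.37510)) = 7.88000 − (93.47568)/(42.46950) = 5.67899
p(5.67899) = -2.74904
u3 = 5.67899 − (-2.74904)·(5.67899 − 7.88000) / (-2.74904 − 27.09440) = 5.67899 − (6.05066)/(-29.84344) = 5.88174
p(5.88174) = -0.40514
u4 = 5.88174 − (-0.40514)·(5.88174 − 5.67899) / (-0.40514 − (-2.74904)) = 5.88174 − (-0.08214)/(2.34390) = 5.91678

5.679, 5.882, 5.917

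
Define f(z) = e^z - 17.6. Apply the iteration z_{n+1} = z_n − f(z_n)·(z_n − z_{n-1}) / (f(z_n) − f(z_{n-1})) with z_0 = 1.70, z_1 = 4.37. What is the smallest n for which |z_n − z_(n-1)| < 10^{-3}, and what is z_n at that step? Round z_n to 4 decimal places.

n = 8, z_n = 2.8679

f(1.70) = -12.126053, f(4.37) = 61.443632
z_2 = 4.370000 − 61.443632·(2.670000)/(73.569684) = 2.140080;  |Δ| = 2.229920
f(2.140080) = -9.099881
z_3 = 2.140080 − (-9.099881)·(-2.229920)/(-70.543512) = 2.427732;  |Δ| = 0.287652
f(2.427732) = -6.266845
z_4 = 2.427732 − (-6.266845)·(0.287652)/(2.833036) = 3.064037;  |Δ| = 0.636304
f(3.064037) = 3.813823
z_5 = 3.064037 − 3.813823·(0.636304)/(10.080668) = 2.823303;  |Δ| = 0.240733
f(2.823303) = -0.767636
z_6 = 2.823303 − (-0.767636)·(-0.240733)/(-4.581459) = 2.863639;  |Δ| = 0.040336
f(2.863639) = -0.074815
z_7 = 2.863639 − (-0.074815)·(0.040336)/(0.692821) = 2.867995;  |Δ| = 0.004356
f(2.867995) = 0.001685
z_8 = 2.867995 − 0.001685·(0.004356)/(0.076501) = 2.867899;  |Δ| = 0.000096
|z_8 − z_7| = 0.000096 < 10^{-3}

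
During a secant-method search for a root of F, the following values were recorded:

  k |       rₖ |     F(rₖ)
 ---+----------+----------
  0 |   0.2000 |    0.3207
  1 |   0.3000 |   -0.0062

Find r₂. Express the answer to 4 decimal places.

r₂ = 0.3000 − (-0.0062)·(0.3000 − 0.2000) / (-0.0062 − 0.3207)
   = 0.3000 − (-0.000620)/(-0.326900) = 0.298103

0.2981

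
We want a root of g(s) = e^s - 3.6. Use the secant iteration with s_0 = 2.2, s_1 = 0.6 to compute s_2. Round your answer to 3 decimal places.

g(2.2) = 5.42501, g(0.6) = -1.77788
s_2 = 0.60000 − (-1.77788)·(0.60000 − 2.20000) / (-1.77788 − 5.42501) = 0.60000 − (2.84461)/(-7.20289) = 0.99493

0.995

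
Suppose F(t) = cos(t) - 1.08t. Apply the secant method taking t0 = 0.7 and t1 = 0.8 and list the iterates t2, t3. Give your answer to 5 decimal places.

F(0.7) = 0.0088422, F(0.8) = -0.1672933
t2 = 0.8000000 − (-0.1672933)·(0.8000000 − 0.7000000) / (-0.1672933 − 0.0088422) = 0.8000000 − (-0.0167293)/(-0.1761355) = 0.7050201
F(0.7050201) = 0.0001768
t3 = 0.7050201 − 0.0001768·(0.7050201 − 0.8000000) / (0.0001768 − (-0.1672933)) = 0.7050201 − (-0.0000168)/(0.1674701) = 0.7051204

0.70502, 0.70512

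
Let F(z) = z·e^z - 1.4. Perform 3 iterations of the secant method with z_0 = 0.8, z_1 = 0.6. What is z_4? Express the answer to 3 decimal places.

0.697

F(0.8) = 0.38043, F(0.6) = -0.30673
z_2 = 0.60000 − (-0.30673)·(0.60000 − 0.80000) / (-0.30673 − 0.38043) = 0.60000 − (0.06135)/(-0.68716) = 0.68927
F(0.68927) = -0.02678
z_3 = 0.68927 − (-0.02678)·(0.68927 − 0.60000) / (-0.02678 − (-0.30673)) = 0.68927 − (-0.00239)/(0.27995) = 0.69781
F(0.69781) = 0.00216
z_4 = 0.69781 − 0.00216·(0.69781 − 0.68927) / (0.00216 − (-0.02678)) = 0.69781 − (0.00002)/(0.02894) = 0.69718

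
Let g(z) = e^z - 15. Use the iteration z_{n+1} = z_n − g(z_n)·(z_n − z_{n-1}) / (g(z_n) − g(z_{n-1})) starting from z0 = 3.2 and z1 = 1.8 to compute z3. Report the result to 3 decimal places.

g(3.2) = 9.53253, g(1.8) = -8.95035
z2 = 1.80000 − (-8.95035)·(1.80000 − 3.20000) / (-8.95035 − 9.53253) = 1.80000 − (12.53049)/(-18.48288) = 2.47795
g(2.47795) = -3.08318
z3 = 2.47795 − (-3.08318)·(2.47795 − 1.80000) / (-3.08318 − (-8.95035)) = 2.47795 − (-2.09024)/(5.86718) = 2.83421

2.834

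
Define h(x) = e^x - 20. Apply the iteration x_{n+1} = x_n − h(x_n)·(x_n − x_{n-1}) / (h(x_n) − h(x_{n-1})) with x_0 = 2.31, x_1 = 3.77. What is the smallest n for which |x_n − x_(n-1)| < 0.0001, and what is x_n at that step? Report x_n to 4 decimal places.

n = 7, x_n = 2.9957

h(2.31) = -9.925575, h(3.77) = 23.380065
x_2 = 3.770000 − 23.380065·(1.460000)/(33.305640) = 2.745102;  |Δ| = 1.024898
h(2.745102) = -4.433803
x_3 = 2.745102 − (-4.433803)·(-1.024898)/(-27.813868) = 2.908481;  |Δ| = 0.163379
h(2.908481) = -1.671073
x_4 = 2.908481 − (-1.671073)·(0.163379)/(2.762730) = 3.007302;  |Δ| = 0.098822
h(3.007302) = 0.232745
x_5 = 3.007302 − 0.232745·(0.098822)/(1.903818) = 2.995221;  |Δ| = 0.012081
h(2.995221) = -0.010219
x_6 = 2.995221 − (-0.010219)·(-0.012081)/(-0.242964) = 2.995729;  |Δ| = 0.000508
h(2.995729) = -0.000059
x_7 = 2.995729 − (-0.000059)·(0.000508)/(0.010160) = 2.995732;  |Δ| = 0.000003
|x_7 − x_6| = 0.000003 < 0.0001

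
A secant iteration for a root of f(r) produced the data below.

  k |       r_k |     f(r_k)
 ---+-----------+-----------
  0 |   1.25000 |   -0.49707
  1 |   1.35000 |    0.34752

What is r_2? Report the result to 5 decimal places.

r_2 = 1.35000 − 0.34752·(1.35000 − 1.25000) / (0.34752 − (-0.49707))
   = 1.35000 − (0.0347520)/(0.8445900) = 1.3088534

1.30885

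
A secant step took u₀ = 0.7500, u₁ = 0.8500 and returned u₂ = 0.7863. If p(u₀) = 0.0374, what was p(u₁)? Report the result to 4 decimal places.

-0.0656

The secant line through (0.7500, 0.0374) and (0.8500, p(u₁)) crosses zero at u₂ = 0.7863.
So (0.7500, 0.0374), (0.8500, p(u₁)), (0.7863, 0) are collinear:
p(u₁) = 0.0374 · (0.8500 − 0.7863) / (0.7500 − 0.7863) = 0.0374 · (0.063700)/(-0.036300) = -0.065630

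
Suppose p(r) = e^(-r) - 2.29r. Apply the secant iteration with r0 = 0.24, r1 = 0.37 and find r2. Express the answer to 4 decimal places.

0.3183

p(0.24) = 0.237028, p(0.37) = -0.156566
r2 = 0.370000 − (-0.156566)·(0.370000 − 0.240000) / (-0.156566 − 0.237028) = 0.370000 − (-0.020354)/(-0.393594) = 0.318288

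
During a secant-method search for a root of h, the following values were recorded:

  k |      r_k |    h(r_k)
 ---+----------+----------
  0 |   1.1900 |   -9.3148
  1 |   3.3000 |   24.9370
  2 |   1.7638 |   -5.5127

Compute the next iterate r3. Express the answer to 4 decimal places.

2.0419

r3 = 1.7638 − (-5.5127)·(1.7638 − 3.3000) / (-5.5127 − 24.9370)
   = 1.7638 − (8.468610)/(-30.449700) = 2.041918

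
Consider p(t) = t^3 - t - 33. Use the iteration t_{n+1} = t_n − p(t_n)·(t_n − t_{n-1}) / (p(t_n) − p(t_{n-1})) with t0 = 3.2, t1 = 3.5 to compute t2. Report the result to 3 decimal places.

3.305

p(3.2) = -3.43200, p(3.5) = 6.37500
t2 = 3.50000 − 6.37500·(3.50000 − 3.20000) / (6.37500 − (-3.43200)) = 3.50000 − (1.91250)/(9.80700) = 3.30499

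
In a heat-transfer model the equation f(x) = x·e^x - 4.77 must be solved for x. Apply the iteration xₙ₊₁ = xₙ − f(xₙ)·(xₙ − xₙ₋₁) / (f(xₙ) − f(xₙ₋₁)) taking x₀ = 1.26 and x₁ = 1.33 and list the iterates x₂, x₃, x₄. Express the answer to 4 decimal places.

1.2991, 1.3000, 1.3000

f(1.26) = -0.327969, f(1.33) = 0.258788
x₂ = 1.330000 − 0.258788·(1.330000 − 1.260000) / (0.258788 − (-0.327969)) = 1.330000 − (0.018115)/(0.586757) = 1.299127
f(1.299127) = -0.007280
x₃ = 1.299127 − (-0.007280)·(1.299127 − 1.330000) / (-0.007280 − 0.258788) = 1.299127 − (0.000225)/(-0.266068) = 1.299971
f(1.299971) = -0.000156
x₄ = 1.299971 − (-0.000156)·(1.299971 − 1.299127) / (-0.000156 − (-0.007280)) = 1.299971 − (0.000000)/(0.007125) = 1.299990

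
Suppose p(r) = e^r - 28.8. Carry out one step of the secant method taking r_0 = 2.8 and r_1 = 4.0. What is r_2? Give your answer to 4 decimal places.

3.1886

p(2.8) = -12.355353, p(4.0) = 25.798150
r_2 = 4.000000 − 25.798150·(4.000000 − 2.800000) / (25.798150 − (-12.355353)) = 4.000000 − (30.957780)/(38.153503) = 3.188599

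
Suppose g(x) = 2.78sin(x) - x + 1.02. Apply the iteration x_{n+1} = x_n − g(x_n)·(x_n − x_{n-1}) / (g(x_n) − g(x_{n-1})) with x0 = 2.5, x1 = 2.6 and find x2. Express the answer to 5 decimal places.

g(2.5) = 0.1837526, g(2.6) = -0.1469062
x2 = 2.6000000 − (-0.1469062)·(2.6000000 − 2.5000000) / (-0.1469062 − 0.1837526) = 2.6000000 − (-0.0146906)/(-0.3306587) = 2.5555717

2.55557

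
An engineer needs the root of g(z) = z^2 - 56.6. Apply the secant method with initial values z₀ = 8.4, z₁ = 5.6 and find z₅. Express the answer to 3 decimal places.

g(8.4) = 13.96000, g(5.6) = -25.24000
z₂ = 5.60000 − (-25.24000)·(5.60000 − 8.40000) / (-25.24000 − 13.96000) = 5.60000 − (70.67200)/(-39.20000) = 7.40286
g(7.40286) = -1.79771
z₃ = 7.40286 − (-1.79771)·(7.40286 − 5.60000) / (-1.79771 − (-25.24000)) = 7.40286 − (-3.24101)/(23.44229) = 7.54111
g(7.54111) = 0.26837
z₄ = 7.54111 − 0.26837·(7.54111 − 7.40286) / (0.26837 − (-1.79771)) = 7.54111 − (0.03710)/(2.06607) = 7.52315
g(7.52315) = -0.00216
z₅ = 7.52315 − (-0.00216)·(7.52315 − 7.54111) / (-0.00216 − 0.26837) = 7.52315 − (0.00004)/(-0.27053) = 7.52330

7.523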